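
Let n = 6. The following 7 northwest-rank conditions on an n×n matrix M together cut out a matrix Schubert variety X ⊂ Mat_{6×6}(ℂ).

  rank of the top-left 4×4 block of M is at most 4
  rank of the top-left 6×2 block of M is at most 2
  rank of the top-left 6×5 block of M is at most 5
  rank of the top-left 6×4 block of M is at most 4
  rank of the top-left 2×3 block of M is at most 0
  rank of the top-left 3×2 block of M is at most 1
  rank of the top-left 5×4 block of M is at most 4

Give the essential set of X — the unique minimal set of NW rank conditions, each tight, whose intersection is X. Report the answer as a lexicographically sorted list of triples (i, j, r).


The tightest implied rank at each (i,j), from the 7 conditions:

  i=1: 0, 0, 0, 1, 1, 1
  i=2: 0, 0, 0, 1, 2, 2
  i=3: 1, 1, 1, 2, 3, 3
  i=4: 1, 2, 2, 3, 4, 4
  i=5: 1, 2, 3, 4, 5, 5
  i=6: 1, 2, 3, 4, 5, 6

second differences of R give the permutation w = (4, 5, 1, 2, 3, 6).

D(w) has 6 cells with 1 SE-corner; essential set:

[(2, 3, 0)]


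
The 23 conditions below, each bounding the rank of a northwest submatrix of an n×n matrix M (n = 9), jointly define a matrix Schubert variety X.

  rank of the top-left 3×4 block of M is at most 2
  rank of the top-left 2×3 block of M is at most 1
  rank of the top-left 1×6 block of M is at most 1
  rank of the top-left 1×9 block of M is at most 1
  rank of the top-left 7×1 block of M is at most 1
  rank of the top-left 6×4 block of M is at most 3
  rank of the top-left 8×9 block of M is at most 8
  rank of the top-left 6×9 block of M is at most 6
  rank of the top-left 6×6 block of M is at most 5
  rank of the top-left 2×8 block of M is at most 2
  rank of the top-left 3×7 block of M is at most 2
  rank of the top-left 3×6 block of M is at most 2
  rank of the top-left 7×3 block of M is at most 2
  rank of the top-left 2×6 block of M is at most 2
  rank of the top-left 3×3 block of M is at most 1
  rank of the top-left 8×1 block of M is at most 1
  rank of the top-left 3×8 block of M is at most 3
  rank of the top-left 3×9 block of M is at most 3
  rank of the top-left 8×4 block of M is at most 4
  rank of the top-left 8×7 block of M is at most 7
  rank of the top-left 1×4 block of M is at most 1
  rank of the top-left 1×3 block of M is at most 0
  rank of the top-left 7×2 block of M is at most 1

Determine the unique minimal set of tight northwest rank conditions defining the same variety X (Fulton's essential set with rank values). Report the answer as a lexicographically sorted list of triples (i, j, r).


Reconstructing r_w from the 23 given conditions:

  R[1]: 0 0 0 1 1 1 1 1 1
  R[2]: 1 1 1 2 2 2 2 2 2
  R[3]: 1 1 1 2 2 2 2 3 3
  R[4]: 1 1 2 3 3 3 3 4 4
  R[5]: 1 1 2 3 4 4 4 5 5
  R[6]: 1 1 2 3 4 5 5 6 6
  R[7]: 1 1 2 3 4 5 6 7 7
  R[8]: 1 2 3 4 5 6 7 8 8
  R[9]: 1 2 3 4 5 6 7 8 9

so w = (4, 1, 8, 3, 5, 6, 7, 2, 9).

D(w) has 12 cells with 4 SE-corners; essential set:

[(1, 3, 0), (3, 3, 1), (3, 7, 2), (7, 2, 1)]


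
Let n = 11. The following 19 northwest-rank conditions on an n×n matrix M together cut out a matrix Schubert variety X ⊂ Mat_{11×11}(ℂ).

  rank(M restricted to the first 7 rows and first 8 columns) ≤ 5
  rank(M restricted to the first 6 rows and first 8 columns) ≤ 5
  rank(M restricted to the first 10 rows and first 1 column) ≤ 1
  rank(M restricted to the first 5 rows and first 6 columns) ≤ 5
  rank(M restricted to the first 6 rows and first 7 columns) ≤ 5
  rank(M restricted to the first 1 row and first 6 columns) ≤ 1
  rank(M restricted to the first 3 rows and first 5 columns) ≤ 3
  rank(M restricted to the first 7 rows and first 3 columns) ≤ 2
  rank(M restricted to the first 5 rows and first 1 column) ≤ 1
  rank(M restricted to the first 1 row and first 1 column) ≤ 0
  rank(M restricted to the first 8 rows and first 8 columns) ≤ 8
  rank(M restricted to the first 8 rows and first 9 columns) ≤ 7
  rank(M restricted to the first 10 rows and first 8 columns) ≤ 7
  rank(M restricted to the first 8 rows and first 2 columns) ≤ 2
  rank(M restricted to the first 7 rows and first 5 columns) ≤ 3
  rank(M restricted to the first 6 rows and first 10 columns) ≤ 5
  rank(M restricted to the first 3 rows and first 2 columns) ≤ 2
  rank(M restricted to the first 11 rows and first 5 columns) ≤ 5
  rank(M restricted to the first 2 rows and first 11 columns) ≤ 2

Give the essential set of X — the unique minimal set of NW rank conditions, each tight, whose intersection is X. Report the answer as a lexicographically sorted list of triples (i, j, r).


Reconstructing r_w from the 19 given conditions:

  row 1: 0  1  1  1  1  1  1  1  1  1  1
  row 2: 1  2  2  2  2  2  2  2  2  2  2
  row 3: 1  2  2  3  3  3  3  3  3  3  3
  row 4: 1  2  2  3  3  4  4  4  4  4  4
  row 5: 1  2  2  3  3  4  5  5  5  5  5
  row 6: 1  2  2  3  3  4  5  5  5  5  6
  row 7: 1  2  2  3  3  4  5  5  6  6  7
  row 8: 1  2  3  4  4  5  6  6  7  7  8
  row 9: 1  2  3  4  5  6  7  7  8  8  9
  row 10: 1  2  3  4  5  6  7  7  8  9  10
  row 11: 1  2  3  4  5  6  7  8  9  10  11

hence w(1..11) = (2, 1, 4, 6, 7, 11, 9, 3, 5, 10, 8).

6 SE-corners of the 15-cell Rothe diagram give Ess(w):

[(1, 1, 0), (6, 10, 5), (7, 3, 2), (7, 5, 3), (7, 8, 5), (10, 8, 7)]


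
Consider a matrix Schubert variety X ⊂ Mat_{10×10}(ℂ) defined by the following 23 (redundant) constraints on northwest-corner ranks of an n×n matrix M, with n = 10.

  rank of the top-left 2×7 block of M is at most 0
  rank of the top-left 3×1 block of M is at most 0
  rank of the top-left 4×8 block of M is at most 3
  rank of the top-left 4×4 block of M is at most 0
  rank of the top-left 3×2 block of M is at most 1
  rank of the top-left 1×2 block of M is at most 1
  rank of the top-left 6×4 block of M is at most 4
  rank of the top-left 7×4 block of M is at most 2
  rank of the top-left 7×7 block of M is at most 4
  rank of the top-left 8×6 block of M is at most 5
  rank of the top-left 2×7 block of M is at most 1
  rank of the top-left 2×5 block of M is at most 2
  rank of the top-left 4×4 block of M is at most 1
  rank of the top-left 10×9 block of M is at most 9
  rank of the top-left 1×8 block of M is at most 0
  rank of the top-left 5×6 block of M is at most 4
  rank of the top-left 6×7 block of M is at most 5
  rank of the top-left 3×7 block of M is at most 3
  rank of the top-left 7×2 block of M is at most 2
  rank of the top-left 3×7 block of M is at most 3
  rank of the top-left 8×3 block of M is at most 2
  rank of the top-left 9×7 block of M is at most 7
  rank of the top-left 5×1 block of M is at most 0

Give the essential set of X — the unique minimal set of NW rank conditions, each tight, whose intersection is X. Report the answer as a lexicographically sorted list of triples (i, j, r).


Recovering R(i,j) via the rank-extension bound from the 23 conditions:

  R[1]: 0 0 0 0 0 0 0 0 1 1
  R[2]: 0 0 0 0 0 0 0 1 2 2
  R[3]: 0 0 0 0 1 1 1 2 3 3
  R[4]: 0 0 0 0 1 2 2 3 4 4
  R[5]: 0 1 1 1 2 3 3 4 5 5
  R[6]: 1 2 2 2 3 4 4 5 6 6
  R[7]: 1 2 2 2 3 4 4 5 6 7
  R[8]: 1 2 2 3 4 5 5 6 7 8
  R[9]: 1 2 3 4 5 6 6 7 8 9
  R[10]: 1 2 3 4 5 6 7 8 9 10

giving w = (9, 8, 5, 6, 2, 1, 10, 4, 3, 7) via Δ²R.

D(w) has 28 cells with 7 SE-corners; essential set:

[(1, 8, 0), (2, 7, 0), (4, 4, 0), (5, 1, 0), (7, 4, 2), (7, 7, 4), (8, 3, 2)]


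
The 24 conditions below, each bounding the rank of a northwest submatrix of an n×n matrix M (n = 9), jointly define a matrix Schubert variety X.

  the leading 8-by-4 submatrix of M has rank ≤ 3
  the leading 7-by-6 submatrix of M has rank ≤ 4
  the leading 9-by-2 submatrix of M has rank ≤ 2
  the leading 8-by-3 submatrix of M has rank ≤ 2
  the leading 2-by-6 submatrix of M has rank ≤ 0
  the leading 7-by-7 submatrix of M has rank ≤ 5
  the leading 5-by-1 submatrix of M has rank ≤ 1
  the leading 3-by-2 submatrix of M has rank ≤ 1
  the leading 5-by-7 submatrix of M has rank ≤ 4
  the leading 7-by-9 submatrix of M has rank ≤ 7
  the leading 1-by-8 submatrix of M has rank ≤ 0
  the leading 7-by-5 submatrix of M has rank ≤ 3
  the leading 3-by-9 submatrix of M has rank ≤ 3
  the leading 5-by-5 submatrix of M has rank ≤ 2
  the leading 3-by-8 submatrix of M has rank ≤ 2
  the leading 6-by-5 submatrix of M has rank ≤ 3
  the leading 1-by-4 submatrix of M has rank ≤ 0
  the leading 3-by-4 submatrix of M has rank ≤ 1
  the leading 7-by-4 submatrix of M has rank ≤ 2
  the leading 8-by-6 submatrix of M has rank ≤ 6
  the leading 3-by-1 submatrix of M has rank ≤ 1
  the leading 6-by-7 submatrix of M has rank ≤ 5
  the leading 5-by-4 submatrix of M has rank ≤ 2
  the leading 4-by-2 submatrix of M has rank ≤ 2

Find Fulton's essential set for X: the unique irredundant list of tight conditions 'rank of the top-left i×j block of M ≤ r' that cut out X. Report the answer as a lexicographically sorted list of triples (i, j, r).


Rank table r_w(9×9) implied by the 24 constraints:

  row 1: 0, 0, 0, 0, 0, 0, 0, 0, 1
  row 2: 0, 0, 0, 0, 0, 0, 1, 1, 2
  row 3: 1, 1, 1, 1, 1, 1, 2, 2, 3
  row 4: 1, 2, 2, 2, 2, 2, 3, 3, 4
  row 5: 1, 2, 2, 2, 2, 3, 4, 4, 5
  row 6: 1, 2, 2, 2, 3, 4, 5, 5, 6
  row 7: 1, 2, 2, 2, 3, 4, 5, 6, 7
  row 8: 1, 2, 2, 3, 4, 5, 6, 7, 8
  row 9: 1, 2, 3, 4, 5, 6, 7, 8, 9

giving w = (9, 7, 1, 2, 6, 5, 8, 4, 3) via Δ²R.

Rothe diagram D(w) (22 cells), 5 SE-corners (essential conditions):

[(1, 8, 0), (2, 6, 0), (5, 5, 2), (7, 4, 2), (8, 3, 2)]


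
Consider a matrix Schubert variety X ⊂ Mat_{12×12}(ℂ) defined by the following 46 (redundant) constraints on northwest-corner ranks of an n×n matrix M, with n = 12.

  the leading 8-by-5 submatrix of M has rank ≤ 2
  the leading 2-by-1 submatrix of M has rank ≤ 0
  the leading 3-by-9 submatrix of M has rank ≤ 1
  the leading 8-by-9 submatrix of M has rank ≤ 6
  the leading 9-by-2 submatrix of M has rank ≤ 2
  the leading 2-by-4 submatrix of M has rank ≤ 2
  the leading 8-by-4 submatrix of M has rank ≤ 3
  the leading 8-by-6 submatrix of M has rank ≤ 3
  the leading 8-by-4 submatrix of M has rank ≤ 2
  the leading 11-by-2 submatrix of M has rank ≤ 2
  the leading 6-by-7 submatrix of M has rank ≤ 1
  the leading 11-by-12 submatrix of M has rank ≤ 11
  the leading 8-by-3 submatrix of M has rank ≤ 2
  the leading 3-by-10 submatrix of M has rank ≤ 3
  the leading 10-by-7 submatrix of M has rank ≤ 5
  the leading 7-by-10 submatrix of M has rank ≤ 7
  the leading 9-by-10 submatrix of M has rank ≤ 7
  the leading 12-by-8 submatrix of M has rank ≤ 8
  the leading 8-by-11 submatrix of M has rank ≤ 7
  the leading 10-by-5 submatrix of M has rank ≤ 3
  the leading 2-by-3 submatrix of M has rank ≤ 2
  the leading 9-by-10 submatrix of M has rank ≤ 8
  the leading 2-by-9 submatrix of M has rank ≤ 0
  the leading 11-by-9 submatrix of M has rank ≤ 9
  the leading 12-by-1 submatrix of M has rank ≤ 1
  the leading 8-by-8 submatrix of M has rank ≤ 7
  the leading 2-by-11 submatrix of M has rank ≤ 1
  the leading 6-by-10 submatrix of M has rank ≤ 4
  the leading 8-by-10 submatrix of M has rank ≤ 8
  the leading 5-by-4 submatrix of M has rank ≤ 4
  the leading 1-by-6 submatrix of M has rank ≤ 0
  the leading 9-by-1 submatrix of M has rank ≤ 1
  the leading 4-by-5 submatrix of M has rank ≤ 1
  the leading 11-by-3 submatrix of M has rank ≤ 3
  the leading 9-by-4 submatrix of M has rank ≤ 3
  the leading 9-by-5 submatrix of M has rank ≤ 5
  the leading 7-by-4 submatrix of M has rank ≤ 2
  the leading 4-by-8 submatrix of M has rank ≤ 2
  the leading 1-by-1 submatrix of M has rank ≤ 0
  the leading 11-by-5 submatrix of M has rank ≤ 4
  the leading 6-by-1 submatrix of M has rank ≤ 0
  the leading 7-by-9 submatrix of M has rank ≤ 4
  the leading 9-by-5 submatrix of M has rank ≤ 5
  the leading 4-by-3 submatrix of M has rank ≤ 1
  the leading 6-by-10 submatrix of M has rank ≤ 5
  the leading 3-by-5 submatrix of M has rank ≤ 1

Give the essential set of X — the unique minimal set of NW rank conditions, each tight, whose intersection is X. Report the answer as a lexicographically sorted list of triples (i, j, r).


Rank table r_w(12×12) implied by the 46 constraints:

  row 1: 0  0  0  0  0  0  0  0  0  1  1  1
  row 2: 0  0  0  0  0  0  0  0  0  1  1  2
  row 3: 0  1  1  1  1  1  1  1  1  2  2  3
  row 4: 0  1  1  1  1  1  1  2  2  3  3  4
  row 5: 0  1  1  1  1  1  1  2  3  4  4  5
  row 6: 0  1  1  1  1  1  1  2  3  4  5  6
  row 7: 1  2  2  2  2  2  2  3  4  5  6  7
  row 8: 1  2  2  2  2  3  3  4  5  6  7  8
  row 9: 1  2  3  3  3  4  4  5  6  7  8  9
  row 10: 1  2  3  3  3  4  5  6  7  8  9  10
  row 11: 1  2  3  4  4  5  6  7  8  9  10  11
  row 12: 1  2  3  4  5  6  7  8  9  10  11  12

hence w(1..12) = (10, 12, 2, 8, 9, 11, 1, 6, 3, 7, 4, 5).

|D(w)|=43, |Ess(w)|=6:

[(2, 9, 0), (2, 11, 1), (6, 1, 0), (6, 7, 1), (8, 5, 2), (10, 5, 3)]


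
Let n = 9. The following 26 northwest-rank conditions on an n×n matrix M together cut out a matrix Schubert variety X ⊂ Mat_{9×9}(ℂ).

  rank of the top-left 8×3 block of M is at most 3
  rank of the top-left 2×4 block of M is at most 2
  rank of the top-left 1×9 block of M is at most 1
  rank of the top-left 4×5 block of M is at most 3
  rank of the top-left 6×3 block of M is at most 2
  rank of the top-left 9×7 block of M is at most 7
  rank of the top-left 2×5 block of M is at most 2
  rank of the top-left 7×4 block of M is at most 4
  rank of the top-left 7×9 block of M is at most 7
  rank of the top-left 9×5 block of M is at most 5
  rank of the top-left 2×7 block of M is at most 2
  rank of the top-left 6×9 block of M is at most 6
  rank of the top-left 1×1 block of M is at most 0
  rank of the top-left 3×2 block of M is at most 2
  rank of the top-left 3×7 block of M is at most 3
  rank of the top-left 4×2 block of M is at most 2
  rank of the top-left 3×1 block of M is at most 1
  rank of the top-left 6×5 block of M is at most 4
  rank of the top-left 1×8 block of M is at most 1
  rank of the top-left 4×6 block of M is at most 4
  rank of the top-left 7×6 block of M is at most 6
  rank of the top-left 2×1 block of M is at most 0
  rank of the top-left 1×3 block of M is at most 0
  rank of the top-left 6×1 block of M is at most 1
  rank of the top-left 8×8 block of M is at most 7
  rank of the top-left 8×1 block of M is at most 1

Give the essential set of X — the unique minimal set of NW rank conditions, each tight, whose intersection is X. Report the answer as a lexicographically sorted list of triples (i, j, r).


Propagating the 26 rank bounds to every northwest block:

  i=1: 0, 0, 0, 1, 1, 1, 1, 1, 1
  i=2: 0, 1, 1, 2, 2, 2, 2, 2, 2
  i=3: 1, 2, 2, 3, 3, 3, 3, 3, 3
  i=4: 1, 2, 2, 3, 3, 4, 4, 4, 4
  i=5: 1, 2, 2, 3, 4, 5, 5, 5, 5
  i=6: 1, 2, 2, 3, 4, 5, 6, 6, 6
  i=7: 1, 2, 3, 4, 5, 6, 7, 7, 7
  i=8: 1, 2, 3, 4, 5, 6, 7, 7, 8
  i=9: 1, 2, 3, 4, 5, 6, 7, 8, 9

so w = (4, 2, 1, 6, 5, 7, 3, 9, 8).

|D(w)|=9, |Ess(w)|=5:

[(1, 3, 0), (2, 1, 0), (4, 5, 3), (6, 3, 2), (8, 8, 7)]


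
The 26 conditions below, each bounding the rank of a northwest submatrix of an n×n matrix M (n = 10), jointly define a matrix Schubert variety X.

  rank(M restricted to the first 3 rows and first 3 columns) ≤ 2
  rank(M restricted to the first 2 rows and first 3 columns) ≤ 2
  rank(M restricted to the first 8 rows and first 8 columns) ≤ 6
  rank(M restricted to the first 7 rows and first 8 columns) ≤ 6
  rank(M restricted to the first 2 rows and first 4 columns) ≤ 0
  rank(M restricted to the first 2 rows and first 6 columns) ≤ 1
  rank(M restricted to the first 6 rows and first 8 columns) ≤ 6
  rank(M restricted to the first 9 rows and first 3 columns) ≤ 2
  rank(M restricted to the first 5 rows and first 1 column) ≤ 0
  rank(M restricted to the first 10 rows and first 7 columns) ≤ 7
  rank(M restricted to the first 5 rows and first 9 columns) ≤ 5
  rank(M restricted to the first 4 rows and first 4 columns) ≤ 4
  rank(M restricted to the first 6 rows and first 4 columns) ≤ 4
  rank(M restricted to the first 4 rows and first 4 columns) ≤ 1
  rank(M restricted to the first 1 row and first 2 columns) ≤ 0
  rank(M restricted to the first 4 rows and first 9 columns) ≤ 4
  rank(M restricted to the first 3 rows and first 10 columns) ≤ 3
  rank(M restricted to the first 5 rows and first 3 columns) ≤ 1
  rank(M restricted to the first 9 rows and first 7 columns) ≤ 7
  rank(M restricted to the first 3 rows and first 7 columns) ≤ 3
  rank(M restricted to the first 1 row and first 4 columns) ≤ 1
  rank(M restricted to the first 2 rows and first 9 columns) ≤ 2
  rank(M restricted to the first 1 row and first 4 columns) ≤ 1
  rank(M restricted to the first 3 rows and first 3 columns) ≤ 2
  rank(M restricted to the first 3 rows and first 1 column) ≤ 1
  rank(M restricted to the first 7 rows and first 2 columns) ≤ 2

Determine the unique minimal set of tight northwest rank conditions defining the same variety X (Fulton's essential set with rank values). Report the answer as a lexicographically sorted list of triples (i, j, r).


Reconstructing r_w from the 26 given conditions:

  R[1]: 0 | 0 | 0 | 0 | 1 | 1 | 1 | 1 | 1 | 1
  R[2]: 0 | 0 | 0 | 0 | 1 | 1 | 2 | 2 | 2 | 2
  R[3]: 0 | 1 | 1 | 1 | 2 | 2 | 3 | 3 | 3 | 3
  R[4]: 0 | 1 | 1 | 1 | 2 | 3 | 4 | 4 | 4 | 4
  R[5]: 0 | 1 | 1 | 2 | 3 | 4 | 5 | 5 | 5 | 5
  R[6]: 1 | 2 | 2 | 3 | 4 | 5 | 6 | 6 | 6 | 6
  R[7]: 1 | 2 | 2 | 3 | 4 | 5 | 6 | 6 | 7 | 7
  R[8]: 1 | 2 | 2 | 3 | 4 | 5 | 6 | 6 | 7 | 8
  R[9]: 1 | 2 | 2 | 3 | 4 | 5 | 6 | 7 | 8 | 9
  R[10]: 1 | 2 | 3 | 4 | 5 | 6 | 7 | 8 | 9 | 10

second differences of R give the permutation w = (5, 7, 2, 6, 4, 1, 9, 10, 8, 3).

ℓ(w)=20; the 7 essential cells (i,j,r):

[(2, 4, 0), (2, 6, 1), (4, 4, 1), (5, 1, 0), (5, 3, 1), (8, 8, 6), (9, 3, 2)]


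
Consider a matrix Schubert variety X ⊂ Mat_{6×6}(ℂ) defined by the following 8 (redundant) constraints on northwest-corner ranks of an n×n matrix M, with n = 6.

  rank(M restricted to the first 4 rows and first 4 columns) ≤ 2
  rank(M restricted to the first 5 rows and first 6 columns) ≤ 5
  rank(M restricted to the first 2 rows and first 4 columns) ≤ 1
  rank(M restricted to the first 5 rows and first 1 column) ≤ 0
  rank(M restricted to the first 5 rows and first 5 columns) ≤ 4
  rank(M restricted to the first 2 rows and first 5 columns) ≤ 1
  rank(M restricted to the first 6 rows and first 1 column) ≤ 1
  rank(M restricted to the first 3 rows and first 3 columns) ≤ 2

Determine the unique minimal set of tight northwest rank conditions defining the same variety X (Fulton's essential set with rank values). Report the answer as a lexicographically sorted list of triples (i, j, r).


Recovering R(i,j) via the rank-extension bound from the 8 conditions:

  row 1: 0 1 1 1 1 1
  row 2: 0 1 1 1 1 2
  row 3: 0 1 2 2 2 3
  row 4: 0 1 2 2 3 4
  row 5: 0 1 2 3 4 5
  row 6: 1 2 3 4 5 6

giving w = (2, 6, 3, 5, 4, 1) via Δ²R.

ℓ(w)=9; the 3 essential cells (i,j,r):

[(2, 5, 1), (4, 4, 2), (5, 1, 0)]


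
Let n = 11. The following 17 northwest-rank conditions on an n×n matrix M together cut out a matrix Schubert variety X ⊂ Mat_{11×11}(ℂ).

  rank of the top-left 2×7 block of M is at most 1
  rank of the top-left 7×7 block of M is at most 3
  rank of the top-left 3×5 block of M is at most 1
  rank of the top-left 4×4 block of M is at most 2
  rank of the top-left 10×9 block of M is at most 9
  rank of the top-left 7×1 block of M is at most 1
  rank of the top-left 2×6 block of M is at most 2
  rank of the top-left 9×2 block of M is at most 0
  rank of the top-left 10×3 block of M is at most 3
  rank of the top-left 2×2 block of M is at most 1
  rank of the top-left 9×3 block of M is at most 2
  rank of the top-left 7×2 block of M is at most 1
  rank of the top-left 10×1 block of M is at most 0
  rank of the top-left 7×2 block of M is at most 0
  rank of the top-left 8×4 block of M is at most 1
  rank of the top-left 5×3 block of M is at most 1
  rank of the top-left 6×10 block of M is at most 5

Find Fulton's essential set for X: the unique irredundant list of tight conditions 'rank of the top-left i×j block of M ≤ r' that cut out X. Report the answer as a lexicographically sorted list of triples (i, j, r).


The tightest implied rank at each (i,j), from the 17 conditions:

  0  0  1  1  1  1  1  1  1  1  1
  0  0  1  1  1  1  1  2  2  2  2
  0  0  1  1  1  2  2  3  3  3  3
  0  0  1  1  2  3  3  4  4  4  4
  0  0  1  1  2  3  3  4  5  5  5
  0  0  1  1  2  3  3  4  5  5  6
  0  0  1  1  2  3  3  4  5  6  7
  0  0  1  1  2  3  4  5  6  7  8
  0  0  1  2  3  4  5  6  7  8  9
  0  1  2  3  4  5  6  7  8  9  10
  1  2  3  4  5  6  7  8  9  10  11

the unique w with this rank table is (3, 8, 6, 5, 9, 11, 10, 7, 4, 2, 1).

|D(w)|=34, |Ess(w)|=7:

[(2, 7, 1), (3, 5, 1), (6, 10, 5), (7, 7, 3), (8, 4, 1), (9, 2, 0), (10, 1, 0)]


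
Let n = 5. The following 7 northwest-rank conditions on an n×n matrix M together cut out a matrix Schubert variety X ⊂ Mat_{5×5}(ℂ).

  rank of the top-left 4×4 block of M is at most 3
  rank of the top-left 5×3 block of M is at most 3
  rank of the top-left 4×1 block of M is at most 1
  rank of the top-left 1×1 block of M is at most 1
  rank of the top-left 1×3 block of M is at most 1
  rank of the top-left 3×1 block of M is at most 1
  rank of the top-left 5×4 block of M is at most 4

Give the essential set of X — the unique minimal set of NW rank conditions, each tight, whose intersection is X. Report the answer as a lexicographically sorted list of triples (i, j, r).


Rank table r_w(5×5) implied by the 7 constraints:

  1 | 1 | 1 | 1 | 1
  1 | 2 | 2 | 2 | 2
  1 | 2 | 3 | 3 | 3
  1 | 2 | 3 | 3 | 4
  1 | 2 | 3 | 4 | 5

reading off 1-entries of Δ²R: w = (1, 2, 3, 5, 4).

ℓ(w)=1; the 1 essential cell (i,j,r):

[(4, 4, 3)]


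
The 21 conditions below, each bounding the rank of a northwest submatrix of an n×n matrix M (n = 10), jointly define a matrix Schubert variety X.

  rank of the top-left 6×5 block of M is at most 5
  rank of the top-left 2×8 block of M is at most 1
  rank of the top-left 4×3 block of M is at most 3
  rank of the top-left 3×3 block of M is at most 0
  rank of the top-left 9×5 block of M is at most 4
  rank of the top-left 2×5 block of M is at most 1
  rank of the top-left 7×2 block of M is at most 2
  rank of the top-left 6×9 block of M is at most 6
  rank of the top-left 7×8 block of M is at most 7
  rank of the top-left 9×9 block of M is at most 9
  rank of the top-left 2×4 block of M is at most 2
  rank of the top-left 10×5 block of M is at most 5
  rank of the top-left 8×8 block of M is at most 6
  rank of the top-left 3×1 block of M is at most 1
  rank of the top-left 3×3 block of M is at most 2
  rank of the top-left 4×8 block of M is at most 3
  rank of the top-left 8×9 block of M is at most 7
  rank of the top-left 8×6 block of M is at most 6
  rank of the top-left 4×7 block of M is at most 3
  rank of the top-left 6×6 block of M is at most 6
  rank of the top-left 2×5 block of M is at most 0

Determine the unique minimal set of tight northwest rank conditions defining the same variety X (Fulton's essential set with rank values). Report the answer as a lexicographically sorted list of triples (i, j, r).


Computing R[i][j] = min implied NW-rank bound (n=10, 21 conditions):

  0 | 0 | 0 | 0 | 0 | 1 | 1 | 1 | 1 | 1
  0 | 0 | 0 | 0 | 0 | 1 | 1 | 1 | 2 | 2
  0 | 0 | 0 | 1 | 1 | 2 | 2 | 2 | 3 | 3
  1 | 1 | 1 | 2 | 2 | 3 | 3 | 3 | 4 | 4
  1 | 2 | 2 | 3 | 3 | 4 | 4 | 4 | 5 | 5
  1 | 2 | 3 | 4 | 4 | 5 | 5 | 5 | 6 | 6
  1 | 2 | 3 | 4 | 4 | 5 | 6 | 6 | 7 | 7
  1 | 2 | 3 | 4 | 4 | 5 | 6 | 6 | 7 | 8
  1 | 2 | 3 | 4 | 4 | 5 | 6 | 7 | 8 | 9
  1 | 2 | 3 | 4 | 5 | 6 | 7 | 8 | 9 | 10

so w = (6, 9, 4, 1, 2, 3, 7, 10, 8, 5).

|D(w)|=19, |Ess(w)|=5:

[(2, 5, 0), (2, 8, 1), (3, 3, 0), (8, 8, 6), (9, 5, 4)]


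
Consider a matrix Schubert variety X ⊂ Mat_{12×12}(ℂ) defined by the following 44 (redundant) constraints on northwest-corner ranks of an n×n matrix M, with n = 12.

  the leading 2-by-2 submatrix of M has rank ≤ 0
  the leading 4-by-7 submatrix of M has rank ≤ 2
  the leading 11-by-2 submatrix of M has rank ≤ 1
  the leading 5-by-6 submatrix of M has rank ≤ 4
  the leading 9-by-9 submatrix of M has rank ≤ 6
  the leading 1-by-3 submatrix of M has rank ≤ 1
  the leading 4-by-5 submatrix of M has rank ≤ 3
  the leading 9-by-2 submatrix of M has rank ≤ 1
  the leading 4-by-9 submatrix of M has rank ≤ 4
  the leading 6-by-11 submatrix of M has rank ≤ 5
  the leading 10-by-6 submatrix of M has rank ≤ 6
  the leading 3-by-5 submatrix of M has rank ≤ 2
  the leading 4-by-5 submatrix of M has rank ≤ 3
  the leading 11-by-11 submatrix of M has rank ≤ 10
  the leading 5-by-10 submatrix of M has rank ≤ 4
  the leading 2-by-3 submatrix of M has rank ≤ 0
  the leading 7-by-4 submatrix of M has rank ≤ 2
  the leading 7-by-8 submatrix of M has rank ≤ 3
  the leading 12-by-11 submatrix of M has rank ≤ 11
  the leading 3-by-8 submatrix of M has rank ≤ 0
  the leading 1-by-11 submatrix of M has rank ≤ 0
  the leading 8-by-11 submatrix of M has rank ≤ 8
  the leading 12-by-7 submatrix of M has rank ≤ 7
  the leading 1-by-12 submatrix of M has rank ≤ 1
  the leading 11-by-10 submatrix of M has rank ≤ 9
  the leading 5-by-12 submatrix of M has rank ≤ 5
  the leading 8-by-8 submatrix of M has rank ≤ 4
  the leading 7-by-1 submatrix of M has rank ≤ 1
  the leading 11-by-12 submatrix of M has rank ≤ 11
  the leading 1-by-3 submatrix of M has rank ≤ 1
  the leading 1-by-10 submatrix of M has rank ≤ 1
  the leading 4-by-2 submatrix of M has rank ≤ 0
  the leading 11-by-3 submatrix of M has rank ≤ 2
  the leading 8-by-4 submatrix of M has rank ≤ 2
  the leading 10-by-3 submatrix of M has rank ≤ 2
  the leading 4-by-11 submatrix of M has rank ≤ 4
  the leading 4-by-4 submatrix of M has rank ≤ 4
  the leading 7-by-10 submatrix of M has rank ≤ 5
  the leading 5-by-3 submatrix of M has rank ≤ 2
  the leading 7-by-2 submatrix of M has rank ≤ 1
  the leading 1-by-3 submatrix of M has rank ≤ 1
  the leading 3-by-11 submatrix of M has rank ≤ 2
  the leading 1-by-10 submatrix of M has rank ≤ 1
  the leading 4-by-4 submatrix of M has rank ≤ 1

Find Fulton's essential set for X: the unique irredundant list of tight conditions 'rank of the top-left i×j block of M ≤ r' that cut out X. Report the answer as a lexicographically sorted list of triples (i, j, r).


Recovering R(i,j) via the rank-extension bound from the 44 conditions:

  R[1]: 0 | 0 | 0 | 0 | 0 | 0 | 0 | 0 | 0 | 0 | 0 | 1
  R[2]: 0 | 0 | 0 | 0 | 0 | 0 | 0 | 0 | 1 | 1 | 1 | 2
  R[3]: 0 | 0 | 0 | 0 | 0 | 0 | 0 | 0 | 1 | 2 | 2 | 3
  R[4]: 0 | 0 | 1 | 1 | 1 | 1 | 1 | 1 | 2 | 3 | 3 | 4
  R[5]: 1 | 1 | 2 | 2 | 2 | 2 | 2 | 2 | 3 | 4 | 4 | 5
  R[6]: 1 | 1 | 2 | 2 | 3 | 3 | 3 | 3 | 4 | 5 | 5 | 6
  R[7]: 1 | 1 | 2 | 2 | 3 | 3 | 3 | 3 | 4 | 5 | 6 | 7
  R[8]: 1 | 1 | 2 | 2 | 3 | 4 | 4 | 4 | 5 | 6 | 7 | 8
  R[9]: 1 | 1 | 2 | 3 | 4 | 5 | 5 | 5 | 6 | 7 | 8 | 9
  R[10]: 1 | 1 | 2 | 3 | 4 | 5 | 6 | 6 | 7 | 8 | 9 | 10
  R[11]: 1 | 1 | 2 | 3 | 4 | 5 | 6 | 7 | 8 | 9 | 10 | 11
  R[12]: 1 | 2 | 3 | 4 | 5 | 6 | 7 | 8 | 9 | 10 | 11 | 12

hence w(1..12) = (12, 9, 10, 3, 1, 5, 11, 6, 4, 7, 8, 2).

|D(w)|=41, |Ess(w)|=6:

[(1, 11, 0), (3, 8, 0), (4, 2, 0), (7, 8, 3), (8, 4, 2), (11, 2, 1)]


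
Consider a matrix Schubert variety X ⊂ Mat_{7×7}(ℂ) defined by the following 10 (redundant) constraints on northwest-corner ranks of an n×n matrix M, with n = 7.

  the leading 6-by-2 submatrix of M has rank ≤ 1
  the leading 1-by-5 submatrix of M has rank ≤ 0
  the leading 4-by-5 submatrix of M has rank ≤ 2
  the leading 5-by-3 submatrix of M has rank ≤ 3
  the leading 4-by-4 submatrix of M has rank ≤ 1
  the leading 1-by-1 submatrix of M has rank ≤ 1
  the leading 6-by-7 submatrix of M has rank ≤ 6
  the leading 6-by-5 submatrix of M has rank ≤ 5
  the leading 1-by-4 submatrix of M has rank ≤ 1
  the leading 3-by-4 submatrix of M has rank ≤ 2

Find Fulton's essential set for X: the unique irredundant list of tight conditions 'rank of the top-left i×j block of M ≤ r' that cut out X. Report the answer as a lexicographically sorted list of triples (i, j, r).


Recovering R(i,j) via the rank-extension bound from the 10 conditions:

  0  0  0  0  0  1  1
  1  1  1  1  1  2  2
  1  1  1  1  2  3  3
  1  1  1  1  2  3  4
  1  1  2  2  3  4  5
  1  1  2  3  4  5  6
  1  2  3  4  5  6  7

so w = (6, 1, 5, 7, 3, 4, 2).

Fulton essential set (3 of the 13 Rothe cells):

[(1, 5, 0), (4, 4, 1), (6, 2, 1)]


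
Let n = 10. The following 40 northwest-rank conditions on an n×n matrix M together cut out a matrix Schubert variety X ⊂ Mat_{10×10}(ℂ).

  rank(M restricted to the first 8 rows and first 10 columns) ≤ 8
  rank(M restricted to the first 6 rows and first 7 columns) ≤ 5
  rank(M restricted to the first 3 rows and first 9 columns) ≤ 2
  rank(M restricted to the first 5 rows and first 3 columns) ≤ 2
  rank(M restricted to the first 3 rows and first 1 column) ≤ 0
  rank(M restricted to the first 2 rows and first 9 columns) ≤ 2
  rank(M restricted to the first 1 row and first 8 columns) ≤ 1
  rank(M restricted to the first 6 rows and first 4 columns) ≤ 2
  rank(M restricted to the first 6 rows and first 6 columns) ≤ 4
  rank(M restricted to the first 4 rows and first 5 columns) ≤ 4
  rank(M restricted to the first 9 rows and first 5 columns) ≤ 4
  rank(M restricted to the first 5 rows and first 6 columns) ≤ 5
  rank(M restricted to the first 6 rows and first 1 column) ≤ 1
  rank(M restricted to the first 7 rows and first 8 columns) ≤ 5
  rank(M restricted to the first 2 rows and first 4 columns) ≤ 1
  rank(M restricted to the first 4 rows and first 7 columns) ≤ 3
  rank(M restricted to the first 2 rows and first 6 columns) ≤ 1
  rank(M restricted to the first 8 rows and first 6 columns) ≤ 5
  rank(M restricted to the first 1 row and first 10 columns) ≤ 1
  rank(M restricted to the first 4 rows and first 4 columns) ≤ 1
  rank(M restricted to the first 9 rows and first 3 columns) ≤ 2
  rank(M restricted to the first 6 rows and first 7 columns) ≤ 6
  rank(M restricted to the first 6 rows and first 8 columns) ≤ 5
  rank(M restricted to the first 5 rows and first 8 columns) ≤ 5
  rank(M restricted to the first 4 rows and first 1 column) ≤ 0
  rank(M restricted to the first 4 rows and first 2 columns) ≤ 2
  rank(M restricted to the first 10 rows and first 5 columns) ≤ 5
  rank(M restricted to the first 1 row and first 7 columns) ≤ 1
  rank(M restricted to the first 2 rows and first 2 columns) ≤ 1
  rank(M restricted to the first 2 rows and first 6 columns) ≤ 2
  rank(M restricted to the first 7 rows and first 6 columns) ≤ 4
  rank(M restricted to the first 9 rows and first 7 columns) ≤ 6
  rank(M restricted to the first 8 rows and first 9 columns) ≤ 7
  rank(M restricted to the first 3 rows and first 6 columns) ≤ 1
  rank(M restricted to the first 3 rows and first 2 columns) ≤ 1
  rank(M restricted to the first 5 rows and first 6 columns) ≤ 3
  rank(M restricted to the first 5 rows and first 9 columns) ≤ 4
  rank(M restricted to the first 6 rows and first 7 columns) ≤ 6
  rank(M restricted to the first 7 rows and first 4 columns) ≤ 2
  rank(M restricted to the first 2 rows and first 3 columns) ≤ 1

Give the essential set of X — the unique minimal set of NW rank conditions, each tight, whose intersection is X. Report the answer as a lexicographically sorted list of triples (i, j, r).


Propagating the 40 rank bounds to every northwest block:

  R[1]: 0 1 1 1 1 1 1 1 1 1
  R[2]: 0 1 1 1 1 1 2 2 2 2
  R[3]: 0 1 1 1 1 1 2 2 2 3
  R[4]: 0 1 1 1 2 2 3 3 3 4
  R[5]: 1 2 2 2 3 3 4 4 4 5
  R[6]: 1 2 2 2 3 4 5 5 5 6
  R[7]: 1 2 2 2 3 4 5 5 6 7
  R[8]: 1 2 2 3 4 5 6 6 7 8
  R[9]: 1 2 2 3 4 5 6 7 8 9
  R[10]: 1 2 3 4 5 6 7 8 9 10

the unique w with this rank table is (2, 7, 10, 5, 1, 6, 9, 4, 8, 3).

7 SE-corners of the 23-cell Rothe diagram give Ess(w):

[(3, 6, 1), (3, 9, 2), (4, 1, 0), (4, 4, 1), (7, 4, 2), (7, 8, 5), (9, 3, 2)]


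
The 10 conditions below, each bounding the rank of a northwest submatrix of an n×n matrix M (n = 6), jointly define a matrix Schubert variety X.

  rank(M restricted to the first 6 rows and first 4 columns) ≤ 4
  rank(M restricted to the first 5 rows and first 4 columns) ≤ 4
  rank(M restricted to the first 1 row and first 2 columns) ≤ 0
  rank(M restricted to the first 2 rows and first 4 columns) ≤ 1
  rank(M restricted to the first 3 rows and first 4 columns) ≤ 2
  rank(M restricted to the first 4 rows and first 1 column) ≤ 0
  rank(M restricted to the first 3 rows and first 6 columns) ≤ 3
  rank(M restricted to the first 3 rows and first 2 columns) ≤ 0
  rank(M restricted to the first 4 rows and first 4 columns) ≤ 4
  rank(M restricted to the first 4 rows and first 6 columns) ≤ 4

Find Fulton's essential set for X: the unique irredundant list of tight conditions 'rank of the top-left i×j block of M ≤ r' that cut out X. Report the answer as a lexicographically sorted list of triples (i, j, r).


Rank table r_w(6×6) implied by the 10 constraints:

  0 0 1 1 1 1
  0 0 1 1 2 2
  0 0 1 2 3 3
  0 1 2 3 4 4
  1 2 3 4 5 5
  1 2 3 4 5 6

the unique w with this rank table is (3, 5, 4, 2, 1, 6).

3 SE-corners of the 8-cell Rothe diagram give Ess(w):

[(2, 4, 1), (3, 2, 0), (4, 1, 0)]


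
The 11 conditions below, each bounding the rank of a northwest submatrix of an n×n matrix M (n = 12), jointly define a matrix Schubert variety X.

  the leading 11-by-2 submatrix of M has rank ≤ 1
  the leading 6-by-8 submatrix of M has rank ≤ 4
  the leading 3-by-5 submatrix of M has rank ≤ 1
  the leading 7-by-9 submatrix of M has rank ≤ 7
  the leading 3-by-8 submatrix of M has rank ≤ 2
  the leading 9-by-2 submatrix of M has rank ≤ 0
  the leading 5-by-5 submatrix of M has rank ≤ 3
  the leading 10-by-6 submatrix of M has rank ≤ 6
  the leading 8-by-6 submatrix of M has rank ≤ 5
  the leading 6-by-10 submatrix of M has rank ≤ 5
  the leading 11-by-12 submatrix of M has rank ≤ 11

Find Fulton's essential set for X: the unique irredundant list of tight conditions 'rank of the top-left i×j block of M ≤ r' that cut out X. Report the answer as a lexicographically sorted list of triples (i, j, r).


Rank table r_w(12×12) implied by the 11 constraints:

  R[1]: 0 | 0 | 1 | 1 | 1 | 1 | 1 | 1 | 1 | 1 | 1 | 1
  R[2]: 0 | 0 | 1 | 1 | 1 | 2 | 2 | 2 | 2 | 2 | 2 | 2
  R[3]: 0 | 0 | 1 | 1 | 1 | 2 | 2 | 2 | 3 | 3 | 3 | 3
  R[4]: 0 | 0 | 1 | 2 | 2 | 3 | 3 | 3 | 4 | 4 | 4 | 4
  R[5]: 0 | 0 | 1 | 2 | 3 | 4 | 4 | 4 | 5 | 5 | 5 | 5
  R[6]: 0 | 0 | 1 | 2 | 3 | 4 | 4 | 4 | 5 | 5 | 6 | 6
  R[7]: 0 | 0 | 1 | 2 | 3 | 4 | 5 | 5 | 6 | 6 | 7 | 7
  R[8]: 0 | 0 | 1 | 2 | 3 | 4 | 5 | 6 | 7 | 7 | 8 | 8
  R[9]: 0 | 0 | 1 | 2 | 3 | 4 | 5 | 6 | 7 | 8 | 9 | 9
  R[10]: 1 | 1 | 2 | 3 | 4 | 5 | 6 | 7 | 8 | 9 | 10 | 10
  R[11]: 1 | 1 | 2 | 3 | 4 | 5 | 6 | 7 | 8 | 9 | 10 | 11
  R[12]: 1 | 2 | 3 | 4 | 5 | 6 | 7 | 8 | 9 | 10 | 11 | 12

reading off 1-entries of Δ²R: w = (3, 6, 9, 4, 5, 11, 7, 8, 10, 1, 12, 2).

ℓ(w)=28; the 6 essential cells (i,j,r):

[(3, 5, 1), (3, 8, 2), (6, 8, 4), (6, 10, 5), (9, 2, 0), (11, 2, 1)]


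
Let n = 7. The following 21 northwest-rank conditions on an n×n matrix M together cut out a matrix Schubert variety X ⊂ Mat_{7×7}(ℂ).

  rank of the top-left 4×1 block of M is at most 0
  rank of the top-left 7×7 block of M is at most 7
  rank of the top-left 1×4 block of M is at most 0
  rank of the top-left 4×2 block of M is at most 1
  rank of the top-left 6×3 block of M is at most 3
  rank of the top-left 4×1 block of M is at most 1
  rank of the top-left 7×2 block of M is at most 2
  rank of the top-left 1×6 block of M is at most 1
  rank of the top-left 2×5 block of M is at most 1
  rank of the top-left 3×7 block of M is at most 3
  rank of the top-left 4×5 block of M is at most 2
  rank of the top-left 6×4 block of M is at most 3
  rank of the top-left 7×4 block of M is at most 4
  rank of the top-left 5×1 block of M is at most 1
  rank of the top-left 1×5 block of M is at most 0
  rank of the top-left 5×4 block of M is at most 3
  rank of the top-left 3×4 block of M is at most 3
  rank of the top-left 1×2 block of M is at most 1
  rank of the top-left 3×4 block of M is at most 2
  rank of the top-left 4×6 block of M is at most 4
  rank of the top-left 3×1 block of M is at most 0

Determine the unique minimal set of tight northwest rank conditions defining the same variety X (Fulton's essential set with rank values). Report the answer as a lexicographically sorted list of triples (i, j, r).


Recovering R(i,j) via the rank-extension bound from the 21 conditions:

  row 1: 0 | 0 | 0 | 0 | 0 | 1 | 1
  row 2: 0 | 1 | 1 | 1 | 1 | 2 | 2
  row 3: 0 | 1 | 2 | 2 | 2 | 3 | 3
  row 4: 0 | 1 | 2 | 2 | 2 | 3 | 4
  row 5: 1 | 2 | 3 | 3 | 3 | 4 | 5
  row 6: 1 | 2 | 3 | 3 | 4 | 5 | 6
  row 7: 1 | 2 | 3 | 4 | 5 | 6 | 7

giving w = (6, 2, 3, 7, 1, 5, 4) via Δ²R.

D(w) has 11 cells with 4 SE-corners; essential set:

[(1, 5, 0), (4, 1, 0), (4, 5, 2), (6, 4, 3)]


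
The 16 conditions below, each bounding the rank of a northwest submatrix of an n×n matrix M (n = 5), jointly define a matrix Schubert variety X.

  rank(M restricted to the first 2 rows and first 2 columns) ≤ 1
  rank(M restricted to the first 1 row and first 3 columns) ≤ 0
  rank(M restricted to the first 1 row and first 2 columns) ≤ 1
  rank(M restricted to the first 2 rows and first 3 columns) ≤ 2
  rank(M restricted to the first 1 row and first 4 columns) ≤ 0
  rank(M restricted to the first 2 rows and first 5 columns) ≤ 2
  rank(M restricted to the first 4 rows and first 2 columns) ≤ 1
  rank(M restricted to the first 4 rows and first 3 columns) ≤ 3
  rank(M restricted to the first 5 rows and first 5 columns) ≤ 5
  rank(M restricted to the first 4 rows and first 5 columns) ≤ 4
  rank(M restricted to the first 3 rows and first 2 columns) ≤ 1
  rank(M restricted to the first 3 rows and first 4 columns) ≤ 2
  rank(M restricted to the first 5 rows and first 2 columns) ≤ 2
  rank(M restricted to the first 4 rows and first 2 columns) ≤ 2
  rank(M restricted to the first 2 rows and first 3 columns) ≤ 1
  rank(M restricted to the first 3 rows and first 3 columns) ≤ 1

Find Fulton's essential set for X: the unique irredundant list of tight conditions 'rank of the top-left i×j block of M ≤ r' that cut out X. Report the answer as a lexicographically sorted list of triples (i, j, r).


The tightest implied rank at each (i,j), from the 16 conditions:

  R[1]: 0, 0, 0, 0, 1
  R[2]: 1, 1, 1, 1, 2
  R[3]: 1, 1, 1, 2, 3
  R[4]: 1, 1, 2, 3, 4
  R[5]: 1, 2, 3, 4, 5

the unique w with this rank table is (5, 1, 4, 3, 2).

Rothe diagram D(w) (7 cells), 3 SE-corners (essential conditions):

[(1, 4, 0), (3, 3, 1), (4, 2, 1)]


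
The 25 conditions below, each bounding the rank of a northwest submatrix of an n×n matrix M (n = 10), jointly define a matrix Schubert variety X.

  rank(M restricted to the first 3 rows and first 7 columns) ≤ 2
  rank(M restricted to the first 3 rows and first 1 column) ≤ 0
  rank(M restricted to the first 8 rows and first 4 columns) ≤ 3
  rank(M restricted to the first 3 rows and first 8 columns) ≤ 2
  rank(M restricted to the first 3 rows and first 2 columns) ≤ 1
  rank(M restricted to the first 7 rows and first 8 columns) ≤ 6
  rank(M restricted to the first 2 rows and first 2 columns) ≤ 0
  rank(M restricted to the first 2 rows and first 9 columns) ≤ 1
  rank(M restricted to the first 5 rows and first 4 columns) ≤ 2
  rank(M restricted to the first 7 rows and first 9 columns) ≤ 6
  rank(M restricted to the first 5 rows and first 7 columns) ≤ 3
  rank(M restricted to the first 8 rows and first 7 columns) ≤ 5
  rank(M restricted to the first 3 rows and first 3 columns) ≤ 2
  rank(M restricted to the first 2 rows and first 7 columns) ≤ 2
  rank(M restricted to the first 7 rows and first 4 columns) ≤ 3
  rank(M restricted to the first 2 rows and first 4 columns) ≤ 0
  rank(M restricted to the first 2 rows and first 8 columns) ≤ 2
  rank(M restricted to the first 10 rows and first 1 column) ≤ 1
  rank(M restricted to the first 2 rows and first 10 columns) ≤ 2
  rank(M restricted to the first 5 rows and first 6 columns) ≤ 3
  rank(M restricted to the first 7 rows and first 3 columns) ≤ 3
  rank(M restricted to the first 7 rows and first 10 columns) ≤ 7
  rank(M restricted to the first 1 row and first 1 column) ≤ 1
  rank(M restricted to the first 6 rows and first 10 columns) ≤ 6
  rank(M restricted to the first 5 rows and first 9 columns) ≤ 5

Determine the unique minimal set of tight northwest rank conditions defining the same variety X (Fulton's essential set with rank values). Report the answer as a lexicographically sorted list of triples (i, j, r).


The tightest implied rank at each (i,j), from the 25 conditions:

  0 | 0 | 0 | 0 | 1 | 1 | 1 | 1 | 1 | 1
  0 | 0 | 0 | 0 | 1 | 1 | 1 | 1 | 1 | 2
  0 | 1 | 1 | 1 | 2 | 2 | 2 | 2 | 2 | 3
  1 | 2 | 2 | 2 | 3 | 3 | 3 | 3 | 3 | 4
  1 | 2 | 2 | 2 | 3 | 3 | 3 | 4 | 4 | 5
  1 | 2 | 3 | 3 | 4 | 4 | 4 | 5 | 5 | 6
  1 | 2 | 3 | 3 | 4 | 5 | 5 | 6 | 6 | 7
  1 | 2 | 3 | 3 | 4 | 5 | 5 | 6 | 7 | 8
  1 | 2 | 3 | 4 | 5 | 6 | 6 | 7 | 8 | 9
  1 | 2 | 3 | 4 | 5 | 6 | 7 | 8 | 9 | 10

so w = (5, 10, 2, 1, 8, 3, 6, 9, 4, 7).

7 SE-corners of the 20-cell Rothe diagram give Ess(w):

[(2, 4, 0), (2, 9, 1), (3, 1, 0), (5, 4, 2), (5, 7, 3), (8, 4, 3), (8, 7, 5)]
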